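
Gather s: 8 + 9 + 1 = 18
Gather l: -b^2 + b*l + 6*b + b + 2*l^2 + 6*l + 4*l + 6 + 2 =-b^2 + 7*b + 2*l^2 + l*(b + 10) + 8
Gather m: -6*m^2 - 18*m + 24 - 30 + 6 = -6*m^2 - 18*m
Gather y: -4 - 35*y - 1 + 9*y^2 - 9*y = 9*y^2 - 44*y - 5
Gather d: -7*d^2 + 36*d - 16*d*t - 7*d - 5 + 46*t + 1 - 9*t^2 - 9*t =-7*d^2 + d*(29 - 16*t) - 9*t^2 + 37*t - 4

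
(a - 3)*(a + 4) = a^2 + a - 12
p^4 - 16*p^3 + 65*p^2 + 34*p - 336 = (p - 8)*(p - 7)*(p - 3)*(p + 2)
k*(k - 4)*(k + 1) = k^3 - 3*k^2 - 4*k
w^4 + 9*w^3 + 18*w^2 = w^2*(w + 3)*(w + 6)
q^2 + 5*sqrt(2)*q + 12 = (q + 2*sqrt(2))*(q + 3*sqrt(2))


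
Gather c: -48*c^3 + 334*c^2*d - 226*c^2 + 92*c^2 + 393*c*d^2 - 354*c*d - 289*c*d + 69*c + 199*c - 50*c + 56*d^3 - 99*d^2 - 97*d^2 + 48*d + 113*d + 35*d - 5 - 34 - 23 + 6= -48*c^3 + c^2*(334*d - 134) + c*(393*d^2 - 643*d + 218) + 56*d^3 - 196*d^2 + 196*d - 56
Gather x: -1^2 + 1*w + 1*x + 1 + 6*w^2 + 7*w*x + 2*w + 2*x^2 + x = 6*w^2 + 3*w + 2*x^2 + x*(7*w + 2)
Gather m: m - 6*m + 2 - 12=-5*m - 10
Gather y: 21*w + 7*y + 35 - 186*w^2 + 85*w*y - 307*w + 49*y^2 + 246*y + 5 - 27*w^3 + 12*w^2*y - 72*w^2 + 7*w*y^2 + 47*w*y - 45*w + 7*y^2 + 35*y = -27*w^3 - 258*w^2 - 331*w + y^2*(7*w + 56) + y*(12*w^2 + 132*w + 288) + 40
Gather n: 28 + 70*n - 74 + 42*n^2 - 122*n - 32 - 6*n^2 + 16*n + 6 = 36*n^2 - 36*n - 72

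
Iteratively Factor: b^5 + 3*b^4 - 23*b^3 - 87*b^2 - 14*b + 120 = (b + 2)*(b^4 + b^3 - 25*b^2 - 37*b + 60) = (b + 2)*(b + 4)*(b^3 - 3*b^2 - 13*b + 15) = (b + 2)*(b + 3)*(b + 4)*(b^2 - 6*b + 5) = (b - 1)*(b + 2)*(b + 3)*(b + 4)*(b - 5)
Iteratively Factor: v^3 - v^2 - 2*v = (v + 1)*(v^2 - 2*v) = v*(v + 1)*(v - 2)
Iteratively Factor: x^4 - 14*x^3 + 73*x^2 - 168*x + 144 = (x - 4)*(x^3 - 10*x^2 + 33*x - 36) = (x - 4)*(x - 3)*(x^2 - 7*x + 12) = (x - 4)^2*(x - 3)*(x - 3)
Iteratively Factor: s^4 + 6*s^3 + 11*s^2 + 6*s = (s)*(s^3 + 6*s^2 + 11*s + 6) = s*(s + 3)*(s^2 + 3*s + 2) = s*(s + 2)*(s + 3)*(s + 1)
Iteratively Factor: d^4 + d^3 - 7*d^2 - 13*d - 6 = (d + 1)*(d^3 - 7*d - 6) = (d + 1)*(d + 2)*(d^2 - 2*d - 3) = (d - 3)*(d + 1)*(d + 2)*(d + 1)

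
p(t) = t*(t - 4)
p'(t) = 2*t - 4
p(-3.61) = 27.47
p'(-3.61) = -11.22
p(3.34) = -2.20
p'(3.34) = 2.68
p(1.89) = -3.99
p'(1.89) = -0.22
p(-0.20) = 0.84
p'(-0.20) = -4.40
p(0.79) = -2.54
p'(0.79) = -2.42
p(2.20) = -3.96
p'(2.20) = 0.40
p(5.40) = 7.56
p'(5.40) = 6.80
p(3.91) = -0.35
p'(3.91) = 3.82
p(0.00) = 0.00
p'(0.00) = -4.00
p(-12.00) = 192.00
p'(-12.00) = -28.00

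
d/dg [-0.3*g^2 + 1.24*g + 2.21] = 1.24 - 0.6*g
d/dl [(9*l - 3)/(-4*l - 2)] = -15/(8*l^2 + 8*l + 2)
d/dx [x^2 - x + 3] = 2*x - 1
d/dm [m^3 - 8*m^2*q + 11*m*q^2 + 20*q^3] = 3*m^2 - 16*m*q + 11*q^2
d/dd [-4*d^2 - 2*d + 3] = -8*d - 2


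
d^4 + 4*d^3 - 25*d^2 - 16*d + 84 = (d - 3)*(d - 2)*(d + 2)*(d + 7)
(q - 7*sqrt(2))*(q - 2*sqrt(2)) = q^2 - 9*sqrt(2)*q + 28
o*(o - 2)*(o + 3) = o^3 + o^2 - 6*o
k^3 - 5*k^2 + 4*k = k*(k - 4)*(k - 1)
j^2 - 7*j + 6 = (j - 6)*(j - 1)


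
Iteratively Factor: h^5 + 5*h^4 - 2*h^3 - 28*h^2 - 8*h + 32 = (h + 2)*(h^4 + 3*h^3 - 8*h^2 - 12*h + 16) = (h + 2)^2*(h^3 + h^2 - 10*h + 8) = (h + 2)^2*(h + 4)*(h^2 - 3*h + 2) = (h - 2)*(h + 2)^2*(h + 4)*(h - 1)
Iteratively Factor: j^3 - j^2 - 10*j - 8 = (j + 1)*(j^2 - 2*j - 8) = (j - 4)*(j + 1)*(j + 2)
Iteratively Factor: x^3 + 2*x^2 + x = (x)*(x^2 + 2*x + 1) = x*(x + 1)*(x + 1)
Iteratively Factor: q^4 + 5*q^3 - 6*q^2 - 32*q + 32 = (q - 1)*(q^3 + 6*q^2 - 32) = (q - 1)*(q + 4)*(q^2 + 2*q - 8) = (q - 2)*(q - 1)*(q + 4)*(q + 4)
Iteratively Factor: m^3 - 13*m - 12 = (m + 3)*(m^2 - 3*m - 4) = (m - 4)*(m + 3)*(m + 1)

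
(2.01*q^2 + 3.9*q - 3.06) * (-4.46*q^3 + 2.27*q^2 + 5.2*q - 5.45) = -8.9646*q^5 - 12.8313*q^4 + 32.9526*q^3 + 2.3793*q^2 - 37.167*q + 16.677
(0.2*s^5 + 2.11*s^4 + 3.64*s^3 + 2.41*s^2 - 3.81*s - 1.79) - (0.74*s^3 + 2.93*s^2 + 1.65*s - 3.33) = 0.2*s^5 + 2.11*s^4 + 2.9*s^3 - 0.52*s^2 - 5.46*s + 1.54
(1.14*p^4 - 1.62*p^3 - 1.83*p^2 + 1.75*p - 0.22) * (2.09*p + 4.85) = 2.3826*p^5 + 2.1432*p^4 - 11.6817*p^3 - 5.218*p^2 + 8.0277*p - 1.067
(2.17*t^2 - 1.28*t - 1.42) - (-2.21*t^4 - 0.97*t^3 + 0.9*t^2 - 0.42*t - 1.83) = 2.21*t^4 + 0.97*t^3 + 1.27*t^2 - 0.86*t + 0.41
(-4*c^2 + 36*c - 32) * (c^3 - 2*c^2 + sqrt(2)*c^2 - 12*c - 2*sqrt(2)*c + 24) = -4*c^5 - 4*sqrt(2)*c^4 + 44*c^4 - 56*c^3 + 44*sqrt(2)*c^3 - 464*c^2 - 104*sqrt(2)*c^2 + 64*sqrt(2)*c + 1248*c - 768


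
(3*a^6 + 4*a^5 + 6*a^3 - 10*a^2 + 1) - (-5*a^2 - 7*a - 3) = 3*a^6 + 4*a^5 + 6*a^3 - 5*a^2 + 7*a + 4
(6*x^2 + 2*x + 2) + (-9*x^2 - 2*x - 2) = -3*x^2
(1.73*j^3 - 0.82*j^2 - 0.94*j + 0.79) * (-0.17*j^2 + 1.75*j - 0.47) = -0.2941*j^5 + 3.1669*j^4 - 2.0883*j^3 - 1.3939*j^2 + 1.8243*j - 0.3713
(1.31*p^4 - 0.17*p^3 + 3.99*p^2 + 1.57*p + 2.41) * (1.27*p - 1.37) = 1.6637*p^5 - 2.0106*p^4 + 5.3002*p^3 - 3.4724*p^2 + 0.9098*p - 3.3017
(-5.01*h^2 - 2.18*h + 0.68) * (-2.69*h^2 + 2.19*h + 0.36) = 13.4769*h^4 - 5.1077*h^3 - 8.407*h^2 + 0.7044*h + 0.2448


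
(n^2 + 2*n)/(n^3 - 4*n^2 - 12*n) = 1/(n - 6)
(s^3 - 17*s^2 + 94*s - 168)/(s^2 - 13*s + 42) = s - 4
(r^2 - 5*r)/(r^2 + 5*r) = (r - 5)/(r + 5)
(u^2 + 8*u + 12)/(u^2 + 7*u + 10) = (u + 6)/(u + 5)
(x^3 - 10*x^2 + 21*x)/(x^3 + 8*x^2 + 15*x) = (x^2 - 10*x + 21)/(x^2 + 8*x + 15)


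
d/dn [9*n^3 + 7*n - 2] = 27*n^2 + 7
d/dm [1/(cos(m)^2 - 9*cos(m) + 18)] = (2*cos(m) - 9)*sin(m)/(cos(m)^2 - 9*cos(m) + 18)^2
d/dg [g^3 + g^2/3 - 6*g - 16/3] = 3*g^2 + 2*g/3 - 6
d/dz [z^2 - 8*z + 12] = 2*z - 8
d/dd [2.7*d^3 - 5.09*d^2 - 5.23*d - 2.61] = 8.1*d^2 - 10.18*d - 5.23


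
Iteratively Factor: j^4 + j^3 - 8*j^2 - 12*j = (j + 2)*(j^3 - j^2 - 6*j) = (j + 2)^2*(j^2 - 3*j) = (j - 3)*(j + 2)^2*(j)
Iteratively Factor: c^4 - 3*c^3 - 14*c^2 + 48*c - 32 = (c - 2)*(c^3 - c^2 - 16*c + 16) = (c - 2)*(c - 1)*(c^2 - 16) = (c - 2)*(c - 1)*(c + 4)*(c - 4)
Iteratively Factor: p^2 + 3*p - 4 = (p + 4)*(p - 1)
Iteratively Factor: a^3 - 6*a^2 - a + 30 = (a + 2)*(a^2 - 8*a + 15) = (a - 3)*(a + 2)*(a - 5)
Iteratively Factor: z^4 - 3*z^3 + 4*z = (z - 2)*(z^3 - z^2 - 2*z) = z*(z - 2)*(z^2 - z - 2) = z*(z - 2)^2*(z + 1)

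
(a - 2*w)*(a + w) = a^2 - a*w - 2*w^2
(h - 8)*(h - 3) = h^2 - 11*h + 24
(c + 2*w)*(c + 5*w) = c^2 + 7*c*w + 10*w^2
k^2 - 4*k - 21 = (k - 7)*(k + 3)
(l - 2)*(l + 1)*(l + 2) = l^3 + l^2 - 4*l - 4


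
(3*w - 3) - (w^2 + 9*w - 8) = -w^2 - 6*w + 5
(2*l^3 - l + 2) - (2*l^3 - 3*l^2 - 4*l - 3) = 3*l^2 + 3*l + 5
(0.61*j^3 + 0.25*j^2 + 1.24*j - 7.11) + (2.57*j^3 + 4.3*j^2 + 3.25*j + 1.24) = 3.18*j^3 + 4.55*j^2 + 4.49*j - 5.87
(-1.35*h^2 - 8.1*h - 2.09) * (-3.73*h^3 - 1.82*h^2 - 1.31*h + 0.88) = 5.0355*h^5 + 32.67*h^4 + 24.3062*h^3 + 13.2268*h^2 - 4.3901*h - 1.8392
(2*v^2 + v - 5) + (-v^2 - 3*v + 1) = v^2 - 2*v - 4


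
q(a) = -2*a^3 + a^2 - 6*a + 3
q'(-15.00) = -1386.00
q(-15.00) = 7068.00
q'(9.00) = -474.00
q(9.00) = -1428.00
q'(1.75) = -20.88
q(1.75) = -15.16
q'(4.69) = -128.60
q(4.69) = -209.47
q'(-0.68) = -10.13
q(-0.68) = 8.17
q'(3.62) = -77.39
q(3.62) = -100.49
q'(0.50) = -6.50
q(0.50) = 0.00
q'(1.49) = -16.34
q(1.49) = -10.34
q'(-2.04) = -35.05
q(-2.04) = 36.38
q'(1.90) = -23.86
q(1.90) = -18.51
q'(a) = -6*a^2 + 2*a - 6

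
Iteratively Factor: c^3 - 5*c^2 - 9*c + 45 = (c - 3)*(c^2 - 2*c - 15) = (c - 3)*(c + 3)*(c - 5)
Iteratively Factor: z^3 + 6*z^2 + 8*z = (z + 4)*(z^2 + 2*z) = z*(z + 4)*(z + 2)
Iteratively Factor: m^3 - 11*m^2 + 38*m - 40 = (m - 2)*(m^2 - 9*m + 20) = (m - 5)*(m - 2)*(m - 4)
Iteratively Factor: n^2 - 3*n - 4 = (n + 1)*(n - 4)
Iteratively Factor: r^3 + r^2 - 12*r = (r + 4)*(r^2 - 3*r) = r*(r + 4)*(r - 3)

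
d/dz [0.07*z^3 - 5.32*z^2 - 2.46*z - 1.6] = 0.21*z^2 - 10.64*z - 2.46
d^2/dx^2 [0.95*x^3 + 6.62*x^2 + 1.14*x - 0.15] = 5.7*x + 13.24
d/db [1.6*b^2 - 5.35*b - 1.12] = 3.2*b - 5.35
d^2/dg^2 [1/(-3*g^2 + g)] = 2*(3*g*(3*g - 1) - (6*g - 1)^2)/(g^3*(3*g - 1)^3)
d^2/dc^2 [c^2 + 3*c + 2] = 2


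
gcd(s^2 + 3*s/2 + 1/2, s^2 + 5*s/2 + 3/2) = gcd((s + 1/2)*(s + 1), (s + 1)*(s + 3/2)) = s + 1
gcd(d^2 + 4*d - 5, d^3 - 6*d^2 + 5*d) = d - 1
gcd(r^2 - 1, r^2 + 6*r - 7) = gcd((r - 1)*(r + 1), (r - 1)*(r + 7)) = r - 1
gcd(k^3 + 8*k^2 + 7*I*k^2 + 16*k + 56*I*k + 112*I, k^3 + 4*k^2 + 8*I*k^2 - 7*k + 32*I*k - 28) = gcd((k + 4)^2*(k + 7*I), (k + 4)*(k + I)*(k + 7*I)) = k^2 + k*(4 + 7*I) + 28*I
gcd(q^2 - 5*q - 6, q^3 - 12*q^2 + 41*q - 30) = q - 6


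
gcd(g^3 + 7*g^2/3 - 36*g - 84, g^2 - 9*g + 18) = g - 6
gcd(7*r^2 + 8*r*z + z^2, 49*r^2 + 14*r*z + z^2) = 7*r + z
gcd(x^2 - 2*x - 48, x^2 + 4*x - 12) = x + 6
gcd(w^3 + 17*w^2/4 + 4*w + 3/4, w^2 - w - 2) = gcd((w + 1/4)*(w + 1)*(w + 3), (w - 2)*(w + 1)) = w + 1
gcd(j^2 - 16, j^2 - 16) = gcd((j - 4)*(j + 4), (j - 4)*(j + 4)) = j^2 - 16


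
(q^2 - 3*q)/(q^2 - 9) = q/(q + 3)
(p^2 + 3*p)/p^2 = (p + 3)/p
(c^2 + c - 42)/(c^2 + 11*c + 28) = (c - 6)/(c + 4)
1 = 1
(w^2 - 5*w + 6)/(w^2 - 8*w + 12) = (w - 3)/(w - 6)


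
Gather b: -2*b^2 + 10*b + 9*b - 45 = -2*b^2 + 19*b - 45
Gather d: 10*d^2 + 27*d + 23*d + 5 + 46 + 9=10*d^2 + 50*d + 60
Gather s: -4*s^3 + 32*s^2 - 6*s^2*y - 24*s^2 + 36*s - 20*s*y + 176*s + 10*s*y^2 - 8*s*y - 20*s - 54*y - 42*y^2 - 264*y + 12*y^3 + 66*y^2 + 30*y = -4*s^3 + s^2*(8 - 6*y) + s*(10*y^2 - 28*y + 192) + 12*y^3 + 24*y^2 - 288*y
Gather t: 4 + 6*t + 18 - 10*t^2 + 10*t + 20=-10*t^2 + 16*t + 42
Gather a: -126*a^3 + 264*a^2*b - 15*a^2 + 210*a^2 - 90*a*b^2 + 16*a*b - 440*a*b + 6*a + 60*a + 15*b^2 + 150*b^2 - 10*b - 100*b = -126*a^3 + a^2*(264*b + 195) + a*(-90*b^2 - 424*b + 66) + 165*b^2 - 110*b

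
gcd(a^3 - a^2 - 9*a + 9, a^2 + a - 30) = 1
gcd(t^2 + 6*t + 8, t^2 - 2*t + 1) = 1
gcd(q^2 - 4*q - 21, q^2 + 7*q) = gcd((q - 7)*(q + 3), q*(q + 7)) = 1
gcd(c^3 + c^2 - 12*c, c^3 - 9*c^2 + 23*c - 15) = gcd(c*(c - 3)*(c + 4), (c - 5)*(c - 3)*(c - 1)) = c - 3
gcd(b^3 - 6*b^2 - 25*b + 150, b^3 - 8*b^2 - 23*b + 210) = b^2 - b - 30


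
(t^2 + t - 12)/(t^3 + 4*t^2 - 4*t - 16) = (t - 3)/(t^2 - 4)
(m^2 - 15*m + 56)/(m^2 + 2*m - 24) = (m^2 - 15*m + 56)/(m^2 + 2*m - 24)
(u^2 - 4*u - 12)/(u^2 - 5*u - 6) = (u + 2)/(u + 1)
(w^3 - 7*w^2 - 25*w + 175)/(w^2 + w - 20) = (w^2 - 12*w + 35)/(w - 4)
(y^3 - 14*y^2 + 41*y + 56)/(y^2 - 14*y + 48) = (y^2 - 6*y - 7)/(y - 6)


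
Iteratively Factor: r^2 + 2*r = (r + 2)*(r)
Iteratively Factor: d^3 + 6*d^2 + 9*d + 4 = (d + 1)*(d^2 + 5*d + 4) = (d + 1)*(d + 4)*(d + 1)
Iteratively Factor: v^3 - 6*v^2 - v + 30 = (v - 5)*(v^2 - v - 6) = (v - 5)*(v + 2)*(v - 3)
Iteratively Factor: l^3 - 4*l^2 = (l - 4)*(l^2) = l*(l - 4)*(l)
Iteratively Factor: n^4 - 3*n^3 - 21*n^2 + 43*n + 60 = (n + 4)*(n^3 - 7*n^2 + 7*n + 15) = (n + 1)*(n + 4)*(n^2 - 8*n + 15) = (n - 3)*(n + 1)*(n + 4)*(n - 5)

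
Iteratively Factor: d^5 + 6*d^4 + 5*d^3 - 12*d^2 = (d + 4)*(d^4 + 2*d^3 - 3*d^2) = (d - 1)*(d + 4)*(d^3 + 3*d^2) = d*(d - 1)*(d + 4)*(d^2 + 3*d) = d^2*(d - 1)*(d + 4)*(d + 3)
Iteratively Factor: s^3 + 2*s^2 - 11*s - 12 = (s + 4)*(s^2 - 2*s - 3) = (s + 1)*(s + 4)*(s - 3)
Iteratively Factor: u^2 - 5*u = (u)*(u - 5)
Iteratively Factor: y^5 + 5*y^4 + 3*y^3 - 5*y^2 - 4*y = (y + 1)*(y^4 + 4*y^3 - y^2 - 4*y) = (y - 1)*(y + 1)*(y^3 + 5*y^2 + 4*y) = y*(y - 1)*(y + 1)*(y^2 + 5*y + 4) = y*(y - 1)*(y + 1)*(y + 4)*(y + 1)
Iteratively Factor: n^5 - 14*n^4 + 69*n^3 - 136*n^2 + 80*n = (n)*(n^4 - 14*n^3 + 69*n^2 - 136*n + 80) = n*(n - 1)*(n^3 - 13*n^2 + 56*n - 80) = n*(n - 4)*(n - 1)*(n^2 - 9*n + 20) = n*(n - 4)^2*(n - 1)*(n - 5)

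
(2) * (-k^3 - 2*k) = -2*k^3 - 4*k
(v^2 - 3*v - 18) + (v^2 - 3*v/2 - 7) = 2*v^2 - 9*v/2 - 25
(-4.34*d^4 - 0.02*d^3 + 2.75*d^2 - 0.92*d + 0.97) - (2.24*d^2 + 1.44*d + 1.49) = -4.34*d^4 - 0.02*d^3 + 0.51*d^2 - 2.36*d - 0.52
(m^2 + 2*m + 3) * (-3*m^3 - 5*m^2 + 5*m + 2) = -3*m^5 - 11*m^4 - 14*m^3 - 3*m^2 + 19*m + 6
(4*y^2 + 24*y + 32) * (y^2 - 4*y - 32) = 4*y^4 + 8*y^3 - 192*y^2 - 896*y - 1024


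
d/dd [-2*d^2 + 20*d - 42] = 20 - 4*d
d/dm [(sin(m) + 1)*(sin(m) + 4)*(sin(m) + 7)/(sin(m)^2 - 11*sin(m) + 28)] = (sin(m)^4 - 22*sin(m)^3 - 87*sin(m)^2 + 616*sin(m) + 1400)*cos(m)/((sin(m) - 7)^2*(sin(m) - 4)^2)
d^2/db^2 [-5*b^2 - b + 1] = -10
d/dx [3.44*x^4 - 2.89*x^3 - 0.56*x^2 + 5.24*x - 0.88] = 13.76*x^3 - 8.67*x^2 - 1.12*x + 5.24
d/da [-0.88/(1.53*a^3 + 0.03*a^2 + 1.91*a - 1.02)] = (4.0392*a^2 + 0.0528*a + 1.6808)/(1.53*a^3 + 0.03*a^2 + 1.91*a - 1.02)^2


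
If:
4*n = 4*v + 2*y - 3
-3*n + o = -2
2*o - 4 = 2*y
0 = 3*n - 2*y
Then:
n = 8/3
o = 6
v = 17/12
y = 4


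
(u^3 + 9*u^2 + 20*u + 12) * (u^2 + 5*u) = u^5 + 14*u^4 + 65*u^3 + 112*u^2 + 60*u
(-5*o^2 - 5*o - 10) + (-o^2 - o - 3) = -6*o^2 - 6*o - 13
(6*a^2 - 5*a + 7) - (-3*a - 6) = 6*a^2 - 2*a + 13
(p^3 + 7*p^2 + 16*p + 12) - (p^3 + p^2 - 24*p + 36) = 6*p^2 + 40*p - 24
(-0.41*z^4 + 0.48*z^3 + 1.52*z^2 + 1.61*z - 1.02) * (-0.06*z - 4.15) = 0.0246*z^5 + 1.6727*z^4 - 2.0832*z^3 - 6.4046*z^2 - 6.6203*z + 4.233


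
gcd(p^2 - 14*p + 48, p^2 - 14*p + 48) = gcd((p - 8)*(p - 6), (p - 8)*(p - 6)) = p^2 - 14*p + 48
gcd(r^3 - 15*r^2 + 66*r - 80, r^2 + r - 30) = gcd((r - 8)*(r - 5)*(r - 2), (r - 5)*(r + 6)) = r - 5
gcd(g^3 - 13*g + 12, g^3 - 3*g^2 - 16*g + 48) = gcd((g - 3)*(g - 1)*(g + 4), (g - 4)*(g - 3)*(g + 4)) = g^2 + g - 12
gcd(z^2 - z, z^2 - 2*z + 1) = z - 1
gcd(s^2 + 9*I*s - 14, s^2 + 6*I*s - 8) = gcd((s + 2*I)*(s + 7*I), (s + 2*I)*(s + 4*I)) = s + 2*I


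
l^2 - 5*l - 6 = (l - 6)*(l + 1)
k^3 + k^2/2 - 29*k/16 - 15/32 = (k - 5/4)*(k + 1/4)*(k + 3/2)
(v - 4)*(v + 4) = v^2 - 16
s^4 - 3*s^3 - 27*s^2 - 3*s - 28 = (s - 7)*(s + 4)*(s - I)*(s + I)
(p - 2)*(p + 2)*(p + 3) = p^3 + 3*p^2 - 4*p - 12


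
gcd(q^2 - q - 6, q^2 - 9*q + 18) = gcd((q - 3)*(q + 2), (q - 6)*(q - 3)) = q - 3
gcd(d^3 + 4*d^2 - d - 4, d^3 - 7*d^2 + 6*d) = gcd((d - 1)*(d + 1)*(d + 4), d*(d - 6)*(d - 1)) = d - 1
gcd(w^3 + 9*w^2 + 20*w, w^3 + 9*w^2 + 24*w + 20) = w + 5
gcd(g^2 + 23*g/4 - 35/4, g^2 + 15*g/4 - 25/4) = g - 5/4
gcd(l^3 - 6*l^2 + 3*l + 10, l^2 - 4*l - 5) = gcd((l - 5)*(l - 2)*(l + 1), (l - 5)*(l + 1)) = l^2 - 4*l - 5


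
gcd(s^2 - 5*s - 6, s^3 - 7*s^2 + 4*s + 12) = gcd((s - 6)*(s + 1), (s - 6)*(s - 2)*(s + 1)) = s^2 - 5*s - 6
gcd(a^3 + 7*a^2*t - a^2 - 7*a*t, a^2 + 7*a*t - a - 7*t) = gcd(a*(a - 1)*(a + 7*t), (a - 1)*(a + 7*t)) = a^2 + 7*a*t - a - 7*t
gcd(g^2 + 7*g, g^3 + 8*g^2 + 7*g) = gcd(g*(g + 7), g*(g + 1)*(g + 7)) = g^2 + 7*g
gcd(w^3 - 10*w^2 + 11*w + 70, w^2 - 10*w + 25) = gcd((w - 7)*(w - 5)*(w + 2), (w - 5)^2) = w - 5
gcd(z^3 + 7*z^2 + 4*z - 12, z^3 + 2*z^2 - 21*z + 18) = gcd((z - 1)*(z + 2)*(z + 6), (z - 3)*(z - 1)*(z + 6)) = z^2 + 5*z - 6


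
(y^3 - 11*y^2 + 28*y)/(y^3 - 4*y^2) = (y - 7)/y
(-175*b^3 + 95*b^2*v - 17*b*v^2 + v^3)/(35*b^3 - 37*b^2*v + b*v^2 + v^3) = (35*b^2 - 12*b*v + v^2)/(-7*b^2 + 6*b*v + v^2)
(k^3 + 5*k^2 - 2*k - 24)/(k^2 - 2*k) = k + 7 + 12/k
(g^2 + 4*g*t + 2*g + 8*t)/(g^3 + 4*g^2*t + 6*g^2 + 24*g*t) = (g + 2)/(g*(g + 6))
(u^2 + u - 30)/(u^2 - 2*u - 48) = (u - 5)/(u - 8)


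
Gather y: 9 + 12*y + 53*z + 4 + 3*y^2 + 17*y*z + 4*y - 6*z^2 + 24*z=3*y^2 + y*(17*z + 16) - 6*z^2 + 77*z + 13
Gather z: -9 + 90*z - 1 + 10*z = 100*z - 10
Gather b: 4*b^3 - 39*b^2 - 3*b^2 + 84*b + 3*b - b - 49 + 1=4*b^3 - 42*b^2 + 86*b - 48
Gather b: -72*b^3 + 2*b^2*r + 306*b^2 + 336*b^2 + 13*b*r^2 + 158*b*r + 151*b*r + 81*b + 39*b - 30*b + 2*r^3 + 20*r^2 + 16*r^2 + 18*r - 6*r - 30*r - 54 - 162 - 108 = -72*b^3 + b^2*(2*r + 642) + b*(13*r^2 + 309*r + 90) + 2*r^3 + 36*r^2 - 18*r - 324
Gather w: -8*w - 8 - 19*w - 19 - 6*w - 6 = -33*w - 33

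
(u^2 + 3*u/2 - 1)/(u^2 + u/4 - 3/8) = 4*(u + 2)/(4*u + 3)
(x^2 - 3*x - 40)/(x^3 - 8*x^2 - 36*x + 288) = (x + 5)/(x^2 - 36)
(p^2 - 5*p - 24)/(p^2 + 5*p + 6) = (p - 8)/(p + 2)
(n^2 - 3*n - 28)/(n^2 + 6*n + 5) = (n^2 - 3*n - 28)/(n^2 + 6*n + 5)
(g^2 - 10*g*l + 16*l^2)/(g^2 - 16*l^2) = (g^2 - 10*g*l + 16*l^2)/(g^2 - 16*l^2)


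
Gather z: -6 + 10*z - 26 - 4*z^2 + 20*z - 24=-4*z^2 + 30*z - 56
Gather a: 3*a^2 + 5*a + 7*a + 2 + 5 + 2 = 3*a^2 + 12*a + 9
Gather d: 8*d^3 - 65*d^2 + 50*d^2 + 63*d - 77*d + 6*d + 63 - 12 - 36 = 8*d^3 - 15*d^2 - 8*d + 15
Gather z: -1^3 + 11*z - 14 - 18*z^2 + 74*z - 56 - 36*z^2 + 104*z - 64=-54*z^2 + 189*z - 135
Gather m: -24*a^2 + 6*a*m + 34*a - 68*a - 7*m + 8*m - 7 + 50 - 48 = -24*a^2 - 34*a + m*(6*a + 1) - 5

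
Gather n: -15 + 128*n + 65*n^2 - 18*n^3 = -18*n^3 + 65*n^2 + 128*n - 15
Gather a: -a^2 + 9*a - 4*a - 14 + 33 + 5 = -a^2 + 5*a + 24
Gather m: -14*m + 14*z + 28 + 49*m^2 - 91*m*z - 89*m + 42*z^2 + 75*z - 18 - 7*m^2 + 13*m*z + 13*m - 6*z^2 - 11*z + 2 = 42*m^2 + m*(-78*z - 90) + 36*z^2 + 78*z + 12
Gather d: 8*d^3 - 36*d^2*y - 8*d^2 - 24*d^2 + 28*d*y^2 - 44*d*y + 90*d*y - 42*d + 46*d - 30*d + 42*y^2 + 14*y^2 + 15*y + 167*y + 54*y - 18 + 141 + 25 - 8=8*d^3 + d^2*(-36*y - 32) + d*(28*y^2 + 46*y - 26) + 56*y^2 + 236*y + 140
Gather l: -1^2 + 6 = 5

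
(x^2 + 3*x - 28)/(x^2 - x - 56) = (x - 4)/(x - 8)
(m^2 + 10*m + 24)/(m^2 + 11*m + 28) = (m + 6)/(m + 7)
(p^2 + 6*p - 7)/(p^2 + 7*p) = (p - 1)/p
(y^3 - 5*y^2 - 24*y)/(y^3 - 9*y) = (y - 8)/(y - 3)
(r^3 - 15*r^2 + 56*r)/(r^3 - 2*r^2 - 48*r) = (r - 7)/(r + 6)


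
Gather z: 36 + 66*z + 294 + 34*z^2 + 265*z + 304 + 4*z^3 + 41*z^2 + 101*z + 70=4*z^3 + 75*z^2 + 432*z + 704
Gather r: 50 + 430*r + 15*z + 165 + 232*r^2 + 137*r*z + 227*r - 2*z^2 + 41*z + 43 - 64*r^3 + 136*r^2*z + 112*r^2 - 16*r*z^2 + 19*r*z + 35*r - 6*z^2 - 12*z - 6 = -64*r^3 + r^2*(136*z + 344) + r*(-16*z^2 + 156*z + 692) - 8*z^2 + 44*z + 252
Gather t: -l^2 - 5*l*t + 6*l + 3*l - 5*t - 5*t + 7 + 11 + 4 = -l^2 + 9*l + t*(-5*l - 10) + 22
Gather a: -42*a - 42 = -42*a - 42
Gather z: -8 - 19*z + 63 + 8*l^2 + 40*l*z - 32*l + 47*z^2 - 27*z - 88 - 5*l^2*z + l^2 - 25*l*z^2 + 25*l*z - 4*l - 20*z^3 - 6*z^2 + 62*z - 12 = 9*l^2 - 36*l - 20*z^3 + z^2*(41 - 25*l) + z*(-5*l^2 + 65*l + 16) - 45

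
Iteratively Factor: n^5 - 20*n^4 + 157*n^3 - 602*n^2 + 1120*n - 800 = (n - 4)*(n^4 - 16*n^3 + 93*n^2 - 230*n + 200) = (n - 5)*(n - 4)*(n^3 - 11*n^2 + 38*n - 40) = (n - 5)^2*(n - 4)*(n^2 - 6*n + 8) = (n - 5)^2*(n - 4)*(n - 2)*(n - 4)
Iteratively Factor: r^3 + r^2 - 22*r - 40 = (r - 5)*(r^2 + 6*r + 8) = (r - 5)*(r + 2)*(r + 4)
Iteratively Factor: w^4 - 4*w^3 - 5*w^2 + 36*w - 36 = (w - 2)*(w^3 - 2*w^2 - 9*w + 18) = (w - 2)*(w + 3)*(w^2 - 5*w + 6) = (w - 2)^2*(w + 3)*(w - 3)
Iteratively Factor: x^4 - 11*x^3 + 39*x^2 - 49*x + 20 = (x - 4)*(x^3 - 7*x^2 + 11*x - 5) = (x - 5)*(x - 4)*(x^2 - 2*x + 1) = (x - 5)*(x - 4)*(x - 1)*(x - 1)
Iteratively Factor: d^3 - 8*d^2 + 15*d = (d - 5)*(d^2 - 3*d) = d*(d - 5)*(d - 3)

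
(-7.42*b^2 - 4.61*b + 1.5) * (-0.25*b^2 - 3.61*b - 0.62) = 1.855*b^4 + 27.9387*b^3 + 20.8675*b^2 - 2.5568*b - 0.93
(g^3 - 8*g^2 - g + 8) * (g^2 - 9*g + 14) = g^5 - 17*g^4 + 85*g^3 - 95*g^2 - 86*g + 112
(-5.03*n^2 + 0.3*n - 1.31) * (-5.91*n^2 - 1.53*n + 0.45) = 29.7273*n^4 + 5.9229*n^3 + 5.0196*n^2 + 2.1393*n - 0.5895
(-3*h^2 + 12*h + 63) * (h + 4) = -3*h^3 + 111*h + 252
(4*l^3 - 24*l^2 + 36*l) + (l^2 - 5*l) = 4*l^3 - 23*l^2 + 31*l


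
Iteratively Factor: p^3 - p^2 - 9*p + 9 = (p - 1)*(p^2 - 9) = (p - 3)*(p - 1)*(p + 3)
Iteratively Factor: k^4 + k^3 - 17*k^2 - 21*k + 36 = (k + 3)*(k^3 - 2*k^2 - 11*k + 12) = (k - 4)*(k + 3)*(k^2 + 2*k - 3) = (k - 4)*(k + 3)^2*(k - 1)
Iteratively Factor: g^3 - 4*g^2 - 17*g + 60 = (g + 4)*(g^2 - 8*g + 15) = (g - 5)*(g + 4)*(g - 3)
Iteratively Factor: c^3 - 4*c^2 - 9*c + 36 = (c + 3)*(c^2 - 7*c + 12) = (c - 3)*(c + 3)*(c - 4)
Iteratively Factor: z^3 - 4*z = (z - 2)*(z^2 + 2*z) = z*(z - 2)*(z + 2)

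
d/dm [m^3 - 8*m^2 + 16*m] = 3*m^2 - 16*m + 16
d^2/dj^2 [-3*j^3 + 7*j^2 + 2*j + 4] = 14 - 18*j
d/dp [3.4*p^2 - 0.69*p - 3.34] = 6.8*p - 0.69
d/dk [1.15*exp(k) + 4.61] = 1.15*exp(k)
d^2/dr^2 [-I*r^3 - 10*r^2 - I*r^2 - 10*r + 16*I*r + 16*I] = -6*I*r - 20 - 2*I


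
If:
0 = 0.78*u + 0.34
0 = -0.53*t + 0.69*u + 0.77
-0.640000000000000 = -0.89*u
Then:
No Solution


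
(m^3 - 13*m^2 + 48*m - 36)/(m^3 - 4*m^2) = (m^3 - 13*m^2 + 48*m - 36)/(m^2*(m - 4))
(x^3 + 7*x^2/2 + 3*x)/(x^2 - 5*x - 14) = x*(2*x + 3)/(2*(x - 7))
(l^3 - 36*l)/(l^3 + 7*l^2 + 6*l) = (l - 6)/(l + 1)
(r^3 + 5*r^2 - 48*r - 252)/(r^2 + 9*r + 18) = (r^2 - r - 42)/(r + 3)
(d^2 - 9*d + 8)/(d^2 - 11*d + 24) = (d - 1)/(d - 3)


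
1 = 1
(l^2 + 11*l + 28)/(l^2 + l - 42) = (l + 4)/(l - 6)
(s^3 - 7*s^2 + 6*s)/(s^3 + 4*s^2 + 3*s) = (s^2 - 7*s + 6)/(s^2 + 4*s + 3)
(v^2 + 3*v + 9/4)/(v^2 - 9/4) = (2*v + 3)/(2*v - 3)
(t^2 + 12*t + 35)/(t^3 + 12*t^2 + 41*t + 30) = (t + 7)/(t^2 + 7*t + 6)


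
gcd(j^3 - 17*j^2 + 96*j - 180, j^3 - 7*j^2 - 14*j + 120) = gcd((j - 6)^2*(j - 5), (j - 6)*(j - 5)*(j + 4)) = j^2 - 11*j + 30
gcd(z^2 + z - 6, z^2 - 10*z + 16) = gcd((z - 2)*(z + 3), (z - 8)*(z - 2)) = z - 2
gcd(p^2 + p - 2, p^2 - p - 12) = 1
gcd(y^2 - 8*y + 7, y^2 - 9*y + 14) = y - 7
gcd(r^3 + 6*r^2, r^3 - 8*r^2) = r^2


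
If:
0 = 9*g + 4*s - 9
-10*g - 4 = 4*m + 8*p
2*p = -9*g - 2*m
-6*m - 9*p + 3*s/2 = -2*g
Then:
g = -51/157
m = 977/314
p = -259/157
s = 468/157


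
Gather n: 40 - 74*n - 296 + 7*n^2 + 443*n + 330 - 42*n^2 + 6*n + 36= -35*n^2 + 375*n + 110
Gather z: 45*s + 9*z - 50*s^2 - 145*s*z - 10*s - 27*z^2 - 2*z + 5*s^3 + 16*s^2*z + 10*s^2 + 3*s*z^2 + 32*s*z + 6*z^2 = 5*s^3 - 40*s^2 + 35*s + z^2*(3*s - 21) + z*(16*s^2 - 113*s + 7)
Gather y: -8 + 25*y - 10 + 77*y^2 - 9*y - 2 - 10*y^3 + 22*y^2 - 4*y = -10*y^3 + 99*y^2 + 12*y - 20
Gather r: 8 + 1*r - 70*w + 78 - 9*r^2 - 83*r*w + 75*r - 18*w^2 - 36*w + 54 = -9*r^2 + r*(76 - 83*w) - 18*w^2 - 106*w + 140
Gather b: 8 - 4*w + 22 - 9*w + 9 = 39 - 13*w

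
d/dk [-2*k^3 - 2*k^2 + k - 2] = -6*k^2 - 4*k + 1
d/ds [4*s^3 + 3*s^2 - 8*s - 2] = 12*s^2 + 6*s - 8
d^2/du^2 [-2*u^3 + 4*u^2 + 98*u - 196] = 8 - 12*u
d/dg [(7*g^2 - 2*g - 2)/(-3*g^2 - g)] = (-13*g^2 - 12*g - 2)/(g^2*(9*g^2 + 6*g + 1))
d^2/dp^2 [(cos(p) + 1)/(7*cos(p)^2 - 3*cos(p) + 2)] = 2*(441*(1 - cos(2*p))^2*cos(p) + 217*(1 - cos(2*p))^2 + 47*cos(p) + 198*cos(2*p) + 147*cos(3*p) - 98*cos(5*p) - 678)/(6*cos(p) - 7*cos(2*p) - 11)^3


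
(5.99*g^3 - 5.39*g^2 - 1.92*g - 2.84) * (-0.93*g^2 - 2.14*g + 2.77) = -5.5707*g^5 - 7.8059*g^4 + 29.9125*g^3 - 8.1803*g^2 + 0.759200000000001*g - 7.8668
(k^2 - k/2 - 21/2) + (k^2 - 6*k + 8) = 2*k^2 - 13*k/2 - 5/2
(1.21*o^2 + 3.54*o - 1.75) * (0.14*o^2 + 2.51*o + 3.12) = 0.1694*o^4 + 3.5327*o^3 + 12.4156*o^2 + 6.6523*o - 5.46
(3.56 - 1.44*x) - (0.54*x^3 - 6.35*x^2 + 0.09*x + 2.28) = -0.54*x^3 + 6.35*x^2 - 1.53*x + 1.28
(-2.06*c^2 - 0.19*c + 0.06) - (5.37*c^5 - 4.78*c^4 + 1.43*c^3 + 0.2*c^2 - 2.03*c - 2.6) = -5.37*c^5 + 4.78*c^4 - 1.43*c^3 - 2.26*c^2 + 1.84*c + 2.66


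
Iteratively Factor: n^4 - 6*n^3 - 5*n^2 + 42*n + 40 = (n - 5)*(n^3 - n^2 - 10*n - 8) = (n - 5)*(n + 1)*(n^2 - 2*n - 8) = (n - 5)*(n - 4)*(n + 1)*(n + 2)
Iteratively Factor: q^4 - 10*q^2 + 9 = (q - 3)*(q^3 + 3*q^2 - q - 3) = (q - 3)*(q + 1)*(q^2 + 2*q - 3) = (q - 3)*(q + 1)*(q + 3)*(q - 1)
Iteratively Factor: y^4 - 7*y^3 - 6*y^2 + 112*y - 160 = (y - 4)*(y^3 - 3*y^2 - 18*y + 40) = (y - 4)*(y - 2)*(y^2 - y - 20) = (y - 5)*(y - 4)*(y - 2)*(y + 4)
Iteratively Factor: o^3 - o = (o - 1)*(o^2 + o) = (o - 1)*(o + 1)*(o)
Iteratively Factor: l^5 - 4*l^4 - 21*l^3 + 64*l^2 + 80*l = (l + 4)*(l^4 - 8*l^3 + 11*l^2 + 20*l) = (l - 4)*(l + 4)*(l^3 - 4*l^2 - 5*l) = (l - 4)*(l + 1)*(l + 4)*(l^2 - 5*l) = (l - 5)*(l - 4)*(l + 1)*(l + 4)*(l)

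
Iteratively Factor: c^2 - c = (c - 1)*(c)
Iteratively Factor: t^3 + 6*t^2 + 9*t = (t + 3)*(t^2 + 3*t) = (t + 3)^2*(t)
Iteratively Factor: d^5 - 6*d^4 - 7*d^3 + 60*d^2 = (d)*(d^4 - 6*d^3 - 7*d^2 + 60*d) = d*(d - 4)*(d^3 - 2*d^2 - 15*d) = d^2*(d - 4)*(d^2 - 2*d - 15) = d^2*(d - 4)*(d + 3)*(d - 5)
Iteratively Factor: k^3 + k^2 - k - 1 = (k - 1)*(k^2 + 2*k + 1) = (k - 1)*(k + 1)*(k + 1)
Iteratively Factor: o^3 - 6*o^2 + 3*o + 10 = (o + 1)*(o^2 - 7*o + 10) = (o - 5)*(o + 1)*(o - 2)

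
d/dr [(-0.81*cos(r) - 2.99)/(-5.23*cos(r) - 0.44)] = 15.2813*sin(r)/(5.23*cos(r) + 0.44)^2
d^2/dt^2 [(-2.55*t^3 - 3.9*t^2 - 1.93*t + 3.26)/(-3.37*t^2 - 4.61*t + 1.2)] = (-2.8421709430404e-14*t^5 - 2.27373675443232e-13*t^4 + 51.6692839999998*t^3 - 212.150964*t^2 - 235.016772*t - 132.345052)/(38.272753*t^6 + 157.065927*t^5 + 173.973891*t^4 - 13.884859*t^3 - 61.94916*t^2 + 19.9152*t - 1.728)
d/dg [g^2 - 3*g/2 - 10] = 2*g - 3/2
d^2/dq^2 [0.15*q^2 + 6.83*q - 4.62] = 0.300000000000000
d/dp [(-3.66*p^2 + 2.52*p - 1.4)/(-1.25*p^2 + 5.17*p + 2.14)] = (-15.7722*p^2 - 19.1648*p + 12.6308)/(1.5625*p^4 - 12.925*p^3 + 21.3789*p^2 + 22.1276*p + 4.5796)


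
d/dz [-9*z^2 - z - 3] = -18*z - 1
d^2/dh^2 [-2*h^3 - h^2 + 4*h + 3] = -12*h - 2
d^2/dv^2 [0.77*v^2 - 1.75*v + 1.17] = 1.54000000000000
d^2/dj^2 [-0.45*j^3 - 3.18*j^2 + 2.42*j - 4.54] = -2.7*j - 6.36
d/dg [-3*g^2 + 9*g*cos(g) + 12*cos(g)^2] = -9*g*sin(g) - 6*g - 12*sin(2*g) + 9*cos(g)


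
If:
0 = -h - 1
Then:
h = -1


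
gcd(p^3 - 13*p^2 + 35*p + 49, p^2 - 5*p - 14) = p - 7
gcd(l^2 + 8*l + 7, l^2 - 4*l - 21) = 1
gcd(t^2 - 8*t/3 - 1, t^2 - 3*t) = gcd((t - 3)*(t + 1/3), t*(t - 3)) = t - 3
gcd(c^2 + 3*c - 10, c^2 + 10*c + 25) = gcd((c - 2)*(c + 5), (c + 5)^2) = c + 5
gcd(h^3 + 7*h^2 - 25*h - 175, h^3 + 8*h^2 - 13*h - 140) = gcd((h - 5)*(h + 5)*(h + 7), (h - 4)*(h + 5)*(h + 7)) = h^2 + 12*h + 35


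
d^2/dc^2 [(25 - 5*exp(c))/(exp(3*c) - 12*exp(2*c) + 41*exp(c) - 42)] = (-20*exp(6*c) + 405*exp(5*c) - 3200*exp(4*c) + 11260*exp(3*c) - 12330*exp(2*c) - 16985*exp(c) + 34230)*exp(c)/(exp(9*c) - 36*exp(8*c) + 555*exp(7*c) - 4806*exp(6*c) + 25779*exp(5*c) - 88992*exp(4*c) + 198197*exp(3*c) - 275310*exp(2*c) + 216972*exp(c) - 74088)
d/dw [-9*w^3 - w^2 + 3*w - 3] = -27*w^2 - 2*w + 3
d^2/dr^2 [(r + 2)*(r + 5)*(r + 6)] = 6*r + 26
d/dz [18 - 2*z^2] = -4*z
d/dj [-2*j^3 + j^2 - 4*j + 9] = -6*j^2 + 2*j - 4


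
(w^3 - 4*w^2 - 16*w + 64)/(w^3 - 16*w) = (w - 4)/w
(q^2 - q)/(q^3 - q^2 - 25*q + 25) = q/(q^2 - 25)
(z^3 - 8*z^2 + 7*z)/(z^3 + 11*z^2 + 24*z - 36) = z*(z - 7)/(z^2 + 12*z + 36)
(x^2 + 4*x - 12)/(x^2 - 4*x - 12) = (-x^2 - 4*x + 12)/(-x^2 + 4*x + 12)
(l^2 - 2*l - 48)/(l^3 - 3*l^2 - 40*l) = (l + 6)/(l*(l + 5))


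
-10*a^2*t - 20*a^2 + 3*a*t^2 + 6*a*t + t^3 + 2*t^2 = (-2*a + t)*(5*a + t)*(t + 2)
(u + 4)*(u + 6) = u^2 + 10*u + 24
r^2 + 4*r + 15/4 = (r + 3/2)*(r + 5/2)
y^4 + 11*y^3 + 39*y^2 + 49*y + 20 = (y + 1)^2*(y + 4)*(y + 5)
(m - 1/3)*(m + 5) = m^2 + 14*m/3 - 5/3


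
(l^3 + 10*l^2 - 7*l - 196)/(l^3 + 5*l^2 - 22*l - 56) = (l + 7)/(l + 2)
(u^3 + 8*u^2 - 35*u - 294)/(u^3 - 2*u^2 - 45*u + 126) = (u + 7)/(u - 3)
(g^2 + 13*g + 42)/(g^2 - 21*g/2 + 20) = 2*(g^2 + 13*g + 42)/(2*g^2 - 21*g + 40)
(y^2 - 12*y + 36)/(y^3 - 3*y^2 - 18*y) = (y - 6)/(y*(y + 3))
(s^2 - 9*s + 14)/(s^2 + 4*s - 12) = (s - 7)/(s + 6)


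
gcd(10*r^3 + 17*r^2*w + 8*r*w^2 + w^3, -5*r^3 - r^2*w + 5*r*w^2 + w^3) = 5*r^2 + 6*r*w + w^2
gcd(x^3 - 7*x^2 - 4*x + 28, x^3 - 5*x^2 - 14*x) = x^2 - 5*x - 14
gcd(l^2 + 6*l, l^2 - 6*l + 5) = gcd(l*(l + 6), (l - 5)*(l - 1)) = 1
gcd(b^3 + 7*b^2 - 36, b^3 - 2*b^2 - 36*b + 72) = b^2 + 4*b - 12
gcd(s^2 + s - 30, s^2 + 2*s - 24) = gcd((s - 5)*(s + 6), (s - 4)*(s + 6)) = s + 6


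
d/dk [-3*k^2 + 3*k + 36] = 3 - 6*k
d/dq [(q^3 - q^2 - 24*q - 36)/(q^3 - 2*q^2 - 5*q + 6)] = (-q^2 + 42*q - 81)/(q^4 - 8*q^3 + 22*q^2 - 24*q + 9)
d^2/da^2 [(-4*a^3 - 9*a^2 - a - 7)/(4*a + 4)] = (-4*a^3 - 12*a^2 - 12*a - 15)/(2*(a^3 + 3*a^2 + 3*a + 1))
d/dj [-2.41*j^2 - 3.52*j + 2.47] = -4.82*j - 3.52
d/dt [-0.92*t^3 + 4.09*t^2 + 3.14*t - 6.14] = -2.76*t^2 + 8.18*t + 3.14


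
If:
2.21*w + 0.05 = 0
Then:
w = -0.02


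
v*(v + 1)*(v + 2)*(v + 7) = v^4 + 10*v^3 + 23*v^2 + 14*v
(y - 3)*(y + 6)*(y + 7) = y^3 + 10*y^2 + 3*y - 126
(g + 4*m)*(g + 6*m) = g^2 + 10*g*m + 24*m^2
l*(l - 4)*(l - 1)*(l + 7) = l^4 + 2*l^3 - 31*l^2 + 28*l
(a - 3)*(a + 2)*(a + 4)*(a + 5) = a^4 + 8*a^3 + 5*a^2 - 74*a - 120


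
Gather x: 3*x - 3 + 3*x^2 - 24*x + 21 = 3*x^2 - 21*x + 18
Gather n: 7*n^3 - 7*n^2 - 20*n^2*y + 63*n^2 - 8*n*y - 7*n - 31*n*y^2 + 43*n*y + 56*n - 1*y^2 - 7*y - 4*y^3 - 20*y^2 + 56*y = 7*n^3 + n^2*(56 - 20*y) + n*(-31*y^2 + 35*y + 49) - 4*y^3 - 21*y^2 + 49*y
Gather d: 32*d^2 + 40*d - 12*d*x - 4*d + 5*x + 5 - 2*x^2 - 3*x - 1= 32*d^2 + d*(36 - 12*x) - 2*x^2 + 2*x + 4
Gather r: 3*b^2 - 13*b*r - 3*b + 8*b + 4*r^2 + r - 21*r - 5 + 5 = 3*b^2 + 5*b + 4*r^2 + r*(-13*b - 20)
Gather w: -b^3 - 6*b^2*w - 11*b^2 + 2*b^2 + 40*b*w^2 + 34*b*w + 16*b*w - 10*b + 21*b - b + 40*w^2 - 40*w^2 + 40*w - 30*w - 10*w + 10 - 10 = -b^3 - 9*b^2 + 40*b*w^2 + 10*b + w*(-6*b^2 + 50*b)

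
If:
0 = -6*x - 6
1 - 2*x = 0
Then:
No Solution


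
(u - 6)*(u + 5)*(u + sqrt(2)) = u^3 - u^2 + sqrt(2)*u^2 - 30*u - sqrt(2)*u - 30*sqrt(2)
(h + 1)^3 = h^3 + 3*h^2 + 3*h + 1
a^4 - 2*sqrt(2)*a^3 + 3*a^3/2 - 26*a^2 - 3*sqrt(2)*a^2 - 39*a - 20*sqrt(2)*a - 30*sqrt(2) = (a + 3/2)*(a - 5*sqrt(2))*(a + sqrt(2))*(a + 2*sqrt(2))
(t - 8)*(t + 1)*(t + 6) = t^3 - t^2 - 50*t - 48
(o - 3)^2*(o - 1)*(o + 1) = o^4 - 6*o^3 + 8*o^2 + 6*o - 9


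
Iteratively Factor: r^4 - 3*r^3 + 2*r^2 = (r)*(r^3 - 3*r^2 + 2*r) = r^2*(r^2 - 3*r + 2) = r^2*(r - 1)*(r - 2)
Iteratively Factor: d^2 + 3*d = (d + 3)*(d)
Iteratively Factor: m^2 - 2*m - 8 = (m - 4)*(m + 2)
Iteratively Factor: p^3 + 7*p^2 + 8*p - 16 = (p + 4)*(p^2 + 3*p - 4) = (p - 1)*(p + 4)*(p + 4)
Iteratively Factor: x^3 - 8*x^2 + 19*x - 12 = (x - 4)*(x^2 - 4*x + 3) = (x - 4)*(x - 1)*(x - 3)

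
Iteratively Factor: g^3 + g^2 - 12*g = (g - 3)*(g^2 + 4*g) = g*(g - 3)*(g + 4)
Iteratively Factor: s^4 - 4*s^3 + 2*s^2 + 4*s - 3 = (s - 1)*(s^3 - 3*s^2 - s + 3) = (s - 1)*(s + 1)*(s^2 - 4*s + 3) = (s - 1)^2*(s + 1)*(s - 3)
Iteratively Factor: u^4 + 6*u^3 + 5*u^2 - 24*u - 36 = (u + 3)*(u^3 + 3*u^2 - 4*u - 12) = (u - 2)*(u + 3)*(u^2 + 5*u + 6) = (u - 2)*(u + 3)^2*(u + 2)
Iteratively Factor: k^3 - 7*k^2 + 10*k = (k)*(k^2 - 7*k + 10) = k*(k - 5)*(k - 2)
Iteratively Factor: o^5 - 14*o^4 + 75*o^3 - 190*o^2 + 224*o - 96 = (o - 1)*(o^4 - 13*o^3 + 62*o^2 - 128*o + 96) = (o - 2)*(o - 1)*(o^3 - 11*o^2 + 40*o - 48) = (o - 4)*(o - 2)*(o - 1)*(o^2 - 7*o + 12) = (o - 4)^2*(o - 2)*(o - 1)*(o - 3)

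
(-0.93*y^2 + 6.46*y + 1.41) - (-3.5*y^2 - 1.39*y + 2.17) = 2.57*y^2 + 7.85*y - 0.76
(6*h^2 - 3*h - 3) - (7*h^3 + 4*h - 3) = -7*h^3 + 6*h^2 - 7*h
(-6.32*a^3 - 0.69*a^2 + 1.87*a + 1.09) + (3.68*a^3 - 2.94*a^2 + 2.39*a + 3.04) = -2.64*a^3 - 3.63*a^2 + 4.26*a + 4.13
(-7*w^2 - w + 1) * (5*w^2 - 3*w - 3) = -35*w^4 + 16*w^3 + 29*w^2 - 3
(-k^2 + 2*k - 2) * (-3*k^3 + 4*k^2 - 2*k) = 3*k^5 - 10*k^4 + 16*k^3 - 12*k^2 + 4*k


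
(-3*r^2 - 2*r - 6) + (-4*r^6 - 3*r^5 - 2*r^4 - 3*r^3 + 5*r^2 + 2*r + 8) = -4*r^6 - 3*r^5 - 2*r^4 - 3*r^3 + 2*r^2 + 2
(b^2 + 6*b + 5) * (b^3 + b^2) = b^5 + 7*b^4 + 11*b^3 + 5*b^2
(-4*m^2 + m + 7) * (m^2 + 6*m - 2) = -4*m^4 - 23*m^3 + 21*m^2 + 40*m - 14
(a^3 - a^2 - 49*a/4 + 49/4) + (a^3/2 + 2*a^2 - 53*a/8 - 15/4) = 3*a^3/2 + a^2 - 151*a/8 + 17/2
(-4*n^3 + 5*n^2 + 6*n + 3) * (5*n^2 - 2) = -20*n^5 + 25*n^4 + 38*n^3 + 5*n^2 - 12*n - 6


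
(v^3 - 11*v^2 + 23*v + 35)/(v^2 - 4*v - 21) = (v^2 - 4*v - 5)/(v + 3)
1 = 1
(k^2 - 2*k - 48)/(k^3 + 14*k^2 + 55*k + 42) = (k - 8)/(k^2 + 8*k + 7)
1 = 1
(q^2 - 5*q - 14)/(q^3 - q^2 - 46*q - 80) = (q - 7)/(q^2 - 3*q - 40)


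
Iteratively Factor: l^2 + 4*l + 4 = (l + 2)*(l + 2)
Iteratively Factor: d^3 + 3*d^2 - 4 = (d - 1)*(d^2 + 4*d + 4) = (d - 1)*(d + 2)*(d + 2)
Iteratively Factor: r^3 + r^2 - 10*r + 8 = (r - 2)*(r^2 + 3*r - 4) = (r - 2)*(r + 4)*(r - 1)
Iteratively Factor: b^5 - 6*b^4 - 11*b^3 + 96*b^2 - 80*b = (b - 1)*(b^4 - 5*b^3 - 16*b^2 + 80*b) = b*(b - 1)*(b^3 - 5*b^2 - 16*b + 80) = b*(b - 1)*(b + 4)*(b^2 - 9*b + 20) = b*(b - 4)*(b - 1)*(b + 4)*(b - 5)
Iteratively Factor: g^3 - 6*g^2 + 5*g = (g)*(g^2 - 6*g + 5) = g*(g - 5)*(g - 1)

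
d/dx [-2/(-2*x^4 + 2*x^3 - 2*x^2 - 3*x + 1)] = 2*(-8*x^3 + 6*x^2 - 4*x - 3)/(2*x^4 - 2*x^3 + 2*x^2 + 3*x - 1)^2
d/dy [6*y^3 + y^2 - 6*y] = 18*y^2 + 2*y - 6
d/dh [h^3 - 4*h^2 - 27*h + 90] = 3*h^2 - 8*h - 27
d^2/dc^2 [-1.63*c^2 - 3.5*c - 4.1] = -3.26000000000000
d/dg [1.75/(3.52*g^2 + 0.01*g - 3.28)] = (-12.32*g - 0.0175)/(3.52*g^2 + 0.01*g - 3.28)^2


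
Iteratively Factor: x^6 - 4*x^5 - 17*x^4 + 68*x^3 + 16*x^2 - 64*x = (x + 1)*(x^5 - 5*x^4 - 12*x^3 + 80*x^2 - 64*x) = (x - 4)*(x + 1)*(x^4 - x^3 - 16*x^2 + 16*x) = (x - 4)*(x - 1)*(x + 1)*(x^3 - 16*x) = (x - 4)*(x - 1)*(x + 1)*(x + 4)*(x^2 - 4*x) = (x - 4)^2*(x - 1)*(x + 1)*(x + 4)*(x)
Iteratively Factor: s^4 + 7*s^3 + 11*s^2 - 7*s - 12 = (s - 1)*(s^3 + 8*s^2 + 19*s + 12) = (s - 1)*(s + 4)*(s^2 + 4*s + 3) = (s - 1)*(s + 3)*(s + 4)*(s + 1)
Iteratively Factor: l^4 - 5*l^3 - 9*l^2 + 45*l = (l - 3)*(l^3 - 2*l^2 - 15*l) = (l - 3)*(l + 3)*(l^2 - 5*l) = (l - 5)*(l - 3)*(l + 3)*(l)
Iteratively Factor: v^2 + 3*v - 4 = (v + 4)*(v - 1)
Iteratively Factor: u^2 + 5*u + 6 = (u + 3)*(u + 2)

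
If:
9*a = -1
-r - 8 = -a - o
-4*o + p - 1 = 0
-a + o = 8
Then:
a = -1/9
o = 71/9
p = 293/9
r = -2/9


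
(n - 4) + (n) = 2*n - 4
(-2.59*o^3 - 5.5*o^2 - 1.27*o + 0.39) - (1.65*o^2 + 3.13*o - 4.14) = -2.59*o^3 - 7.15*o^2 - 4.4*o + 4.53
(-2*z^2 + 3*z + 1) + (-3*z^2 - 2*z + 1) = -5*z^2 + z + 2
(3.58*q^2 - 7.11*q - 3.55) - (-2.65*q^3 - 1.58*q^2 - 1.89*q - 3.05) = 2.65*q^3 + 5.16*q^2 - 5.22*q - 0.5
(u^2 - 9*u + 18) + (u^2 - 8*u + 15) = 2*u^2 - 17*u + 33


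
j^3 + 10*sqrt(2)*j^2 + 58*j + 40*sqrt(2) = (j + sqrt(2))*(j + 4*sqrt(2))*(j + 5*sqrt(2))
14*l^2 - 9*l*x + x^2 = (-7*l + x)*(-2*l + x)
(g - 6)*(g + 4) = g^2 - 2*g - 24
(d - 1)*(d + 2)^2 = d^3 + 3*d^2 - 4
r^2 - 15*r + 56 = (r - 8)*(r - 7)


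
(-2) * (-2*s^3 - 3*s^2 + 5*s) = 4*s^3 + 6*s^2 - 10*s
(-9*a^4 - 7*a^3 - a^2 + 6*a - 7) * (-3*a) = 27*a^5 + 21*a^4 + 3*a^3 - 18*a^2 + 21*a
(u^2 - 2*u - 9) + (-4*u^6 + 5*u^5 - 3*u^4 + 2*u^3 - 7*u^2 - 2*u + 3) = -4*u^6 + 5*u^5 - 3*u^4 + 2*u^3 - 6*u^2 - 4*u - 6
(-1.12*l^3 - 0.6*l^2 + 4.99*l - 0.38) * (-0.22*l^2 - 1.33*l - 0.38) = 0.2464*l^5 + 1.6216*l^4 + 0.1258*l^3 - 6.3251*l^2 - 1.3908*l + 0.1444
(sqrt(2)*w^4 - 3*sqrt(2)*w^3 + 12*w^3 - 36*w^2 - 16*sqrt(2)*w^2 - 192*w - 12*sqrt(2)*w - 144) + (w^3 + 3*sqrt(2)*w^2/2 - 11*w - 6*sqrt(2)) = sqrt(2)*w^4 - 3*sqrt(2)*w^3 + 13*w^3 - 36*w^2 - 29*sqrt(2)*w^2/2 - 203*w - 12*sqrt(2)*w - 144 - 6*sqrt(2)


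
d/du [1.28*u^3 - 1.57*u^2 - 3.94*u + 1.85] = 3.84*u^2 - 3.14*u - 3.94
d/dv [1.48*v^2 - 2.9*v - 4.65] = 2.96*v - 2.9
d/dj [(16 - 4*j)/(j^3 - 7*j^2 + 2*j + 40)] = 4*(2*j - 3)/(j^4 - 6*j^3 - 11*j^2 + 60*j + 100)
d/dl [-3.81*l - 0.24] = -3.81000000000000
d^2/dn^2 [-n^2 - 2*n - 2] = -2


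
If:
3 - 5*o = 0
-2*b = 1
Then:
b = -1/2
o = 3/5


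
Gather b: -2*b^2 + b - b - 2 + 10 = 8 - 2*b^2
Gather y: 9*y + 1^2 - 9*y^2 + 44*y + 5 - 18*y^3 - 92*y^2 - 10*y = -18*y^3 - 101*y^2 + 43*y + 6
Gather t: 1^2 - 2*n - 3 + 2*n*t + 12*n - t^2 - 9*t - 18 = 10*n - t^2 + t*(2*n - 9) - 20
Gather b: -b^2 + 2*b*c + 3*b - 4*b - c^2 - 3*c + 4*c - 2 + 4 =-b^2 + b*(2*c - 1) - c^2 + c + 2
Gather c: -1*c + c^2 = c^2 - c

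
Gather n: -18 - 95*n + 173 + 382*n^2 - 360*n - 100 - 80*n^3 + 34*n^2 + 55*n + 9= -80*n^3 + 416*n^2 - 400*n + 64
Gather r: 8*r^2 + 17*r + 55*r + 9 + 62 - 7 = 8*r^2 + 72*r + 64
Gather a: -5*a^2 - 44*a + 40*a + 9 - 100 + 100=-5*a^2 - 4*a + 9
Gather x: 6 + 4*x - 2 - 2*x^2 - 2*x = -2*x^2 + 2*x + 4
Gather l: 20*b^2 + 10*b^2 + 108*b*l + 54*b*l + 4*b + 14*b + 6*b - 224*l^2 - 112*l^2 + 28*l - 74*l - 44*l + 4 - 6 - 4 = 30*b^2 + 24*b - 336*l^2 + l*(162*b - 90) - 6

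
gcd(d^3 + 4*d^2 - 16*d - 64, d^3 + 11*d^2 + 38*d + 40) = d + 4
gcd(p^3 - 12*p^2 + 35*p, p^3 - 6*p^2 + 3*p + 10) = p - 5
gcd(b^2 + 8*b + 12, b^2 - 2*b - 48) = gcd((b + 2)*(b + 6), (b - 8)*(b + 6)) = b + 6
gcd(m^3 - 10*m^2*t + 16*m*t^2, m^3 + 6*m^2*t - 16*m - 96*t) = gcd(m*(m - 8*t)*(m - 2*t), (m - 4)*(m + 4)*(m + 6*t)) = 1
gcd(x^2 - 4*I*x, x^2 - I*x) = x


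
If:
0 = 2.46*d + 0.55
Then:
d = -0.22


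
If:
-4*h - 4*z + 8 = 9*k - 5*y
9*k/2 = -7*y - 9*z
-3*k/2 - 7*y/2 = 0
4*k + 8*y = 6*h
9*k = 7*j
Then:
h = 4/57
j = 18/19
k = 14/19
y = -6/19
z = -7/57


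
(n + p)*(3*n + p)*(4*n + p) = 12*n^3 + 19*n^2*p + 8*n*p^2 + p^3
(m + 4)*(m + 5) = m^2 + 9*m + 20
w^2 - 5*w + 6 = (w - 3)*(w - 2)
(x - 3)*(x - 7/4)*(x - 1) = x^3 - 23*x^2/4 + 10*x - 21/4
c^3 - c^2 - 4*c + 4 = (c - 2)*(c - 1)*(c + 2)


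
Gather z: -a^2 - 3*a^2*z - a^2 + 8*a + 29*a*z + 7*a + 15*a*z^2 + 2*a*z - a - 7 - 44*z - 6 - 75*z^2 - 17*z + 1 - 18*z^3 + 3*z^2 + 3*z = -2*a^2 + 14*a - 18*z^3 + z^2*(15*a - 72) + z*(-3*a^2 + 31*a - 58) - 12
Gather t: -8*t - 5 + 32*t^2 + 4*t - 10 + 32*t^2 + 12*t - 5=64*t^2 + 8*t - 20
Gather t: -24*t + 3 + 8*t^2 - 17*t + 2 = 8*t^2 - 41*t + 5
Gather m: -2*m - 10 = -2*m - 10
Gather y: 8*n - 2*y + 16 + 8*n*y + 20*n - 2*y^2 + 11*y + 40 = 28*n - 2*y^2 + y*(8*n + 9) + 56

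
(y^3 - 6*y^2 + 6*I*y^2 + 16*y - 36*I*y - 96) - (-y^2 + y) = y^3 - 5*y^2 + 6*I*y^2 + 15*y - 36*I*y - 96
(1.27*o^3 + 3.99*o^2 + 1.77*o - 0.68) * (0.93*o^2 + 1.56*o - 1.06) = 1.1811*o^5 + 5.6919*o^4 + 6.5243*o^3 - 2.1006*o^2 - 2.937*o + 0.7208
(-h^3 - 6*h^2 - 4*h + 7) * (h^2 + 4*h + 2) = -h^5 - 10*h^4 - 30*h^3 - 21*h^2 + 20*h + 14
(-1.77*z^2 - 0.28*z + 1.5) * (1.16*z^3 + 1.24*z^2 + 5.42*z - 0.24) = -2.0532*z^5 - 2.5196*z^4 - 8.2006*z^3 + 0.7672*z^2 + 8.1972*z - 0.36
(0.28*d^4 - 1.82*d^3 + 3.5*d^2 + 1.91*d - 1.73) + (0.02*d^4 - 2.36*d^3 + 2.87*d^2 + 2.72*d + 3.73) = 0.3*d^4 - 4.18*d^3 + 6.37*d^2 + 4.63*d + 2.0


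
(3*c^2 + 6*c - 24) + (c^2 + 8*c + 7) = 4*c^2 + 14*c - 17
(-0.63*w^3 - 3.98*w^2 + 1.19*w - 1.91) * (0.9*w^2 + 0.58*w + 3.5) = -0.567*w^5 - 3.9474*w^4 - 3.4424*w^3 - 14.9588*w^2 + 3.0572*w - 6.685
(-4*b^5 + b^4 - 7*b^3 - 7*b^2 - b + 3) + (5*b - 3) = -4*b^5 + b^4 - 7*b^3 - 7*b^2 + 4*b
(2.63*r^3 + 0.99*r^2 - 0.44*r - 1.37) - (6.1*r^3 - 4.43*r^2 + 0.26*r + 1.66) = -3.47*r^3 + 5.42*r^2 - 0.7*r - 3.03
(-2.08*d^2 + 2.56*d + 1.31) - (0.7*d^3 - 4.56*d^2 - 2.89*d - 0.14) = -0.7*d^3 + 2.48*d^2 + 5.45*d + 1.45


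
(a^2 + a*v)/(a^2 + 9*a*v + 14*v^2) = a*(a + v)/(a^2 + 9*a*v + 14*v^2)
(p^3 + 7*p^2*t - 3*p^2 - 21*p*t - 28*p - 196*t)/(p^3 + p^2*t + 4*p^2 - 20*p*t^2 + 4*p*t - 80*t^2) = (p^2 + 7*p*t - 7*p - 49*t)/(p^2 + p*t - 20*t^2)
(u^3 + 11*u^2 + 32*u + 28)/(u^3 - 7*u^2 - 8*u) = (u^3 + 11*u^2 + 32*u + 28)/(u*(u^2 - 7*u - 8))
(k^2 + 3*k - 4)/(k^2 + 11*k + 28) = (k - 1)/(k + 7)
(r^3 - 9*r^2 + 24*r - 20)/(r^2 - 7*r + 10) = r - 2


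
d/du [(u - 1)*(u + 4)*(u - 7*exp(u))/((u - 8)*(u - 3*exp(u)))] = ((u - 8)*(u - 1)*(u + 4)*(u - 7*exp(u))*(3*exp(u) - 1) + (u - 8)*(u - 3*exp(u))*(-(u - 1)*(u + 4)*(7*exp(u) - 1) + (u - 1)*(u - 7*exp(u)) + (u + 4)*(u - 7*exp(u))) - (u - 1)*(u + 4)*(u - 7*exp(u))*(u - 3*exp(u)))/((u - 8)^2*(u - 3*exp(u))^2)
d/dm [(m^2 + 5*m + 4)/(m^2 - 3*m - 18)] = 2*(-4*m^2 - 22*m - 39)/(m^4 - 6*m^3 - 27*m^2 + 108*m + 324)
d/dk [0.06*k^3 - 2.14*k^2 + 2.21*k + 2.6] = 0.18*k^2 - 4.28*k + 2.21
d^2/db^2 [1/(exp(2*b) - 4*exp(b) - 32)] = 4*((1 - exp(b))*(-exp(2*b) + 4*exp(b) + 32) - 2*(exp(b) - 2)^2*exp(b))*exp(b)/(-exp(2*b) + 4*exp(b) + 32)^3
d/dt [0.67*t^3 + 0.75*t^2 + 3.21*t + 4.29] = 2.01*t^2 + 1.5*t + 3.21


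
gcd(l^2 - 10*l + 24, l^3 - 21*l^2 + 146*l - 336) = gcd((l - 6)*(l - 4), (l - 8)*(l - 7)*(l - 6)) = l - 6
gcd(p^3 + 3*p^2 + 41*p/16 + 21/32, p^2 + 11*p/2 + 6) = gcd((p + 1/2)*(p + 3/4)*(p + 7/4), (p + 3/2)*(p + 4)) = 1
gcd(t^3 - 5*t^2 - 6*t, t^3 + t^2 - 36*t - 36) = t^2 - 5*t - 6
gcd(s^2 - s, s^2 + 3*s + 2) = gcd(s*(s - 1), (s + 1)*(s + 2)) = 1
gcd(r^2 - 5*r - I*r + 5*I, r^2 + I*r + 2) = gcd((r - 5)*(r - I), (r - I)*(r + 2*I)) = r - I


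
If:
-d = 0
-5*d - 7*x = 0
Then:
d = 0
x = 0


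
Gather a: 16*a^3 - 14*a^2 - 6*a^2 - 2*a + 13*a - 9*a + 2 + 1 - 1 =16*a^3 - 20*a^2 + 2*a + 2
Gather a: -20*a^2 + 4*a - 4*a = -20*a^2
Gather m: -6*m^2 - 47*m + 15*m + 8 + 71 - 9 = -6*m^2 - 32*m + 70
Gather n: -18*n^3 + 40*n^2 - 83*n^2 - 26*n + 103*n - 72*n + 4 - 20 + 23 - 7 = -18*n^3 - 43*n^2 + 5*n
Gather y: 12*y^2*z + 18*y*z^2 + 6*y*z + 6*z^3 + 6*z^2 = 12*y^2*z + y*(18*z^2 + 6*z) + 6*z^3 + 6*z^2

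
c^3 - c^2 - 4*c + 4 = (c - 2)*(c - 1)*(c + 2)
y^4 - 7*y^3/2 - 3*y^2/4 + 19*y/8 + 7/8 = (y - 7/2)*(y - 1)*(y + 1/2)^2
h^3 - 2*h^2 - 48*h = h*(h - 8)*(h + 6)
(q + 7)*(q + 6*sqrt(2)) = q^2 + 7*q + 6*sqrt(2)*q + 42*sqrt(2)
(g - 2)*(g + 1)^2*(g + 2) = g^4 + 2*g^3 - 3*g^2 - 8*g - 4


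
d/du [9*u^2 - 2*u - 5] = 18*u - 2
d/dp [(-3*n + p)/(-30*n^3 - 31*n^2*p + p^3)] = (-30*n^3 - 31*n^2*p + p^3 - (3*n - p)*(31*n^2 - 3*p^2))/(30*n^3 + 31*n^2*p - p^3)^2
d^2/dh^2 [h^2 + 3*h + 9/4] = 2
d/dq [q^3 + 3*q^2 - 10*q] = 3*q^2 + 6*q - 10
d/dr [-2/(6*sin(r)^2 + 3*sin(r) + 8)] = 6*(4*sin(r) + 1)*cos(r)/(6*sin(r)^2 + 3*sin(r) + 8)^2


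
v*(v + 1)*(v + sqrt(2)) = v^3 + v^2 + sqrt(2)*v^2 + sqrt(2)*v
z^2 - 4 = (z - 2)*(z + 2)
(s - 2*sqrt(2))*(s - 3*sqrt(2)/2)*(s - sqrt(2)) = s^3 - 9*sqrt(2)*s^2/2 + 13*s - 6*sqrt(2)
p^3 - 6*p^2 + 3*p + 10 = (p - 5)*(p - 2)*(p + 1)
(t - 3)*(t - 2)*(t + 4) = t^3 - t^2 - 14*t + 24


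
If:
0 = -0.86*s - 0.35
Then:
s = -0.41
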